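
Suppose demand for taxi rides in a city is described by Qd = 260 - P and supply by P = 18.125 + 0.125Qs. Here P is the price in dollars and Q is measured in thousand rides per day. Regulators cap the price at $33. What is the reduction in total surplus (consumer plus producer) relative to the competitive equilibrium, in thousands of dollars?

Rearranging supply gives Qs = 8P - 145. In a free market, 260 - P = 8P - 145 gives the equilibrium P* = 45, Q* = 215.
The ceiling of 33 is below the equilibrium price 45, so it binds.
At P = 33: Qd = 260 - 33 = 227 and Qs = 8·33 - 145 = 119.
Quantity traded falls to 119. At Q = 119 the demand price is 260 - 119 = 141 and the supply price is (145 + 119)/8 = 33.
Deadweight loss = ½ · (141 - 33) · (215 - 119) = ½ · 108 · 96 = 5184.

5184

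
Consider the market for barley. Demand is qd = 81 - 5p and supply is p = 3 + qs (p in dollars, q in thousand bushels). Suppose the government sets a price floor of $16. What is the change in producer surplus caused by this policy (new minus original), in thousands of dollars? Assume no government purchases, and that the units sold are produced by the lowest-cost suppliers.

Rearranging supply gives qs = p - 3. In a free market, 81 - 5p = p - 3 gives the equilibrium p* = 14, q* = 11.
Because the floor (16) lies above the market-clearing price, it is binding.
At p = 16: qd = 81 - 5·16 = 1 and qs = 16 - 3 = 13.
Producer surplus without the control is ½ · (14 - 3) · 11 = 60.5.
With the floor, 1 units are sold at 16. The supply price at q = 1 is 4, so PS = ½ · [(16 - 3) + (16 - 4)] · 1 = 12.5.
Change in producer surplus = 12.5 - 60.5 = -48.

-48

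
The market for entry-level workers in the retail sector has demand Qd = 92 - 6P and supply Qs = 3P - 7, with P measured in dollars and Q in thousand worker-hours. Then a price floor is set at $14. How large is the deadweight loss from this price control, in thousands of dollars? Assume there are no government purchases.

Setting quantity demanded equal to quantity supplied, 92 - 6P = 3P - 7, gives P* = 11 and Q* = 26.
Because the floor (14) lies above the market-clearing price, it is binding.
At P = 14: Qd = 92 - 6·14 = 8 and Qs = 3·14 - 7 = 35.
Quantity traded falls to 8. At Q = 8 the demand price is (92 - 8)/6 = 14 and the supply price is (7 + 8)/3 = 5.
Deadweight loss = ½ · (14 - 5) · (26 - 8) = ½ · 9 · 18 = 81.

81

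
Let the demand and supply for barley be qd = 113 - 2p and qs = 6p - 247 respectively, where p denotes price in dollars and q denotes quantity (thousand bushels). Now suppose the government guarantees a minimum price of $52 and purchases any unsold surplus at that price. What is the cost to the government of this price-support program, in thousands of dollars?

2912

Without the control the market clears where 113 - 2p = 6p - 247, i.e. p* = 45 and q* = 23.
The floor of 52 is above the equilibrium price 45, so it binds.
At p = 52: qd = 113 - 2·52 = 9 and qs = 6·52 - 247 = 65.
Surplus = qs - qd = 56.
Government expenditure = surplus × support price = 56 × 52 = 2912.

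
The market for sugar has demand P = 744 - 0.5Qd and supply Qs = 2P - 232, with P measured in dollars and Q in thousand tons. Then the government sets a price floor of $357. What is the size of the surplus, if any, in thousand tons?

Rearranging demand gives Qd = 1488 - 2P. Without the control the market clears where 1488 - 2P = 2P - 232, i.e. P* = 430 and Q* = 628.
The floor of 357 is below the equilibrium price 430, so it is not binding; the market clears at P* = 430, Q* = 628.
Since the control does not bind, there is no surplus.

0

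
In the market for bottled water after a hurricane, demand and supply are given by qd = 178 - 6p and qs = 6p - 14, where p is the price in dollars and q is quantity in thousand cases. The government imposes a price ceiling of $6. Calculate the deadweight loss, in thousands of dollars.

600

Setting quantity demanded equal to quantity supplied, 178 - 6p = 6p - 14, gives p* = 16 and q* = 82.
The ceiling of 6 is below the equilibrium price 16, so it binds.
At p = 6: qd = 178 - 6·6 = 142 and qs = 6·6 - 14 = 22.
Quantity traded falls to 22. At q = 22 the demand price is (178 - 22)/6 = 26 and the supply price is (14 + 22)/6 = 6.
Deadweight loss = ½ · (26 - 6) · (82 - 22) = ½ · 20 · 60 = 600.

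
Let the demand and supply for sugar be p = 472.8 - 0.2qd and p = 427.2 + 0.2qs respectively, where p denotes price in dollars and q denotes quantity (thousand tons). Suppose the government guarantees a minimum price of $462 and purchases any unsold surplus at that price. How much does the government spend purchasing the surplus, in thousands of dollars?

55440

Rearranging demand gives qd = 2364 - 5p; rearranging supply gives qs = 5p - 2136. Equilibrium: 2364 - 5p = 5p - 2136, so 4500 = 10p and p* = 450, q* = 114.
Because the floor (462) lies above the market-clearing price, it is binding.
At p = 462: qd = 2364 - 5·462 = 54 and qs = 5·462 - 2136 = 174.
Surplus = qs - qd = 120.
Government expenditure = surplus × support price = 120 × 462 = 55440.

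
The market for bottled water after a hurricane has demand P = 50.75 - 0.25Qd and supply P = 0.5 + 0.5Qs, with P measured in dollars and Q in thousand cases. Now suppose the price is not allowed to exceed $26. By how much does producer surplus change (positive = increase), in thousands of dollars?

-472

Rearranging demand gives Qd = 203 - 4P; rearranging supply gives Qs = 2P - 1. Equilibrium: 203 - 4P = 2P - 1, so 204 = 6P and P* = 34, Q* = 67.
Because the ceiling (26) lies below the market-clearing price, it is binding.
At P = 26: Qd = 203 - 4·26 = 99 and Qs = 2·26 - 1 = 51.
Producer surplus without the control is ½ · (34 - 0.5) · 67 = 1122.25.
With the ceiling, producers sell 51 units at 26, so PS = ½ · (26 - 0.5) · 51 = 650.25.
Change in producer surplus = 650.25 - 1122.25 = -472.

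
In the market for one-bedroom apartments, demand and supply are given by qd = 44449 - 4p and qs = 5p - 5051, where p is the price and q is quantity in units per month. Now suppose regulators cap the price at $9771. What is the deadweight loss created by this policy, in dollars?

0

In a free market, 44449 - 4p = 5p - 5051 gives the equilibrium p* = 5500, q* = 22449.
Since 9771 is above p* = 5500, the ceiling does not bind and the free-market outcome prevails.
Since the control does not bind, no trades are prevented and deadweight loss is zero.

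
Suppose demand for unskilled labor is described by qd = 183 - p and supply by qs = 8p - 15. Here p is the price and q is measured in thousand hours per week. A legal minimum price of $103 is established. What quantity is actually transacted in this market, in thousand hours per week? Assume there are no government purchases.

80

Equilibrium: 183 - p = 8p - 15, so 198 = 9p and p* = 22, q* = 161.
Because the floor (103) lies above the market-clearing price, it is binding.
At p = 103: qd = 183 - 103 = 80 and qs = 8·103 - 15 = 809.
The quantity actually transacted is the short side, demand: 80.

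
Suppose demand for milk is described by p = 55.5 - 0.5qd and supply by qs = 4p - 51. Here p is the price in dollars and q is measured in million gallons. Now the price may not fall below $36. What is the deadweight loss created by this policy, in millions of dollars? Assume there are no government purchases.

121.5

Rearranging demand gives qd = 111 - 2p. Equilibrium: 111 - 2p = 4p - 51, so 162 = 6p and p* = 27, q* = 57.
The floor of 36 is above the equilibrium price 27, so it binds.
At p = 36: qd = 111 - 2·36 = 39 and qs = 4·36 - 51 = 93.
Quantity traded falls to 39. At q = 39 the demand price is (111 - 39)/2 = 36 and the supply price is (51 + 39)/4 = 22.5.
Deadweight loss = ½ · (36 - 22.5) · (57 - 39) = ½ · 13.5 · 18 = 121.5.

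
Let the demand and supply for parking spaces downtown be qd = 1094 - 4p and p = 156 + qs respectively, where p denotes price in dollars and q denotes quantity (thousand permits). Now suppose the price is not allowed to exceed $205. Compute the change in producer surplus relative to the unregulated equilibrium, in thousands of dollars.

-3217.5

Rearranging supply gives qs = p - 156. Without the control the market clears where 1094 - 4p = p - 156, i.e. p* = 250 and q* = 94.
Because the ceiling (205) lies below the market-clearing price, it is binding.
At p = 205: qd = 1094 - 4·205 = 274 and qs = 205 - 156 = 49.
Producer surplus without the control is ½ · (250 - 156) · 94 = 4418.
With the ceiling, producers sell 49 units at 205, so PS = ½ · (205 - 156) · 49 = 1200.5.
Change in producer surplus = 1200.5 - 4418 = -3217.5.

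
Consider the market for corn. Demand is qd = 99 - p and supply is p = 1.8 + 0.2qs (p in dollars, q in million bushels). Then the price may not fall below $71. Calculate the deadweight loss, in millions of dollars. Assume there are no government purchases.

1685.4

Rearranging supply gives qs = 5p - 9. Setting quantity demanded equal to quantity supplied, 99 - p = 5p - 9, gives p* = 18 and q* = 81.
Since 71 > 18, the floor is binding.
At p = 71: qd = 99 - 71 = 28 and qs = 5·71 - 9 = 346.
Quantity traded falls to 28. At q = 28 the demand price is 99 - 28 = 71 and the supply price is (9 + 28)/5 = 7.4.
Deadweight loss = ½ · (71 - 7.4) · (81 - 28) = ½ · 63.6 · 53 = 1685.4.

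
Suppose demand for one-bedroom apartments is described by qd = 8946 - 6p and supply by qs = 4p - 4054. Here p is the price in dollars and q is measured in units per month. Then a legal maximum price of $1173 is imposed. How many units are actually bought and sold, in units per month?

638

Setting quantity demanded equal to quantity supplied, 8946 - 6p = 4p - 4054, gives p* = 1300 and q* = 1146.
Because the ceiling (1173) lies below the market-clearing price, it is binding.
At p = 1173: qd = 8946 - 6·1173 = 1908 and qs = 4·1173 - 4054 = 638.
The quantity actually transacted is the short side, supply: 638.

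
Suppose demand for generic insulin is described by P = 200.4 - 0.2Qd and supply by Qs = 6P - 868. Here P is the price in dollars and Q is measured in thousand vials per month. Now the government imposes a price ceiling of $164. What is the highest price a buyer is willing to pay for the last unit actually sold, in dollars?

Rearranging demand gives Qd = 1002 - 5P. In a free market, 1002 - 5P = 6P - 868 gives the equilibrium P* = 170, Q* = 152.
Because the ceiling (164) lies below the market-clearing price, it is binding.
At P = 164: Qd = 1002 - 5·164 = 182 and Qs = 6·164 - 868 = 116.
Only 116 units reach the market. On the demand curve, the marginal buyer's willingness to pay at Q = 116 is (1002 - 116)/5 = 177.2.

177.2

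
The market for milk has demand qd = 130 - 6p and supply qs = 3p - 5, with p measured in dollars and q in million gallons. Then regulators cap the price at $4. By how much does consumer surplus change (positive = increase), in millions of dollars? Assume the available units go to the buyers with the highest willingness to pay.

-13.75

Setting quantity demanded equal to quantity supplied, 130 - 6p = 3p - 5, gives p* = 15 and q* = 40.
Because the ceiling (4) lies below the market-clearing price, it is binding.
At p = 4: qd = 130 - 6·4 = 106 and qs = 3·4 - 5 = 7.
Consumer surplus without the control is ½ · (65/3 - 15) · 40 = 400/3.
With the ceiling, 7 units are sold at 4 (assume they go to the highest-value buyers). The demand price at q = 7 is 20.5, so CS = ½ · [(65/3 - 4) + (20.5 - 4)] · 7 = 1435/12.
Change in consumer surplus = 1435/12 - 400/3 = -13.75.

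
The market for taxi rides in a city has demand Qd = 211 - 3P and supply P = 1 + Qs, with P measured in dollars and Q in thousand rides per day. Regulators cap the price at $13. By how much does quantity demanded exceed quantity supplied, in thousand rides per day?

Rearranging supply gives Qs = P - 1. Equilibrium: 211 - 3P = P - 1, so 212 = 4P and P* = 53, Q* = 52.
Since 13 < 53, the ceiling is binding.
At P = 13: Qd = 211 - 3·13 = 172 and Qs = 13 - 1 = 12.
Shortage = Qd - Qs = 172 - 12 = 160.

160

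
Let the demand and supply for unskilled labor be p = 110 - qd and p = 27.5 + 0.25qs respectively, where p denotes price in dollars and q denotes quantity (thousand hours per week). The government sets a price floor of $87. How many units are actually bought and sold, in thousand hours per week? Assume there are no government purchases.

23

Rearranging demand gives qd = 110 - p; rearranging supply gives qs = 4p - 110. In a free market, 110 - p = 4p - 110 gives the equilibrium p* = 44, q* = 66.
The floor of 87 is above the equilibrium price 44, so it binds.
At p = 87: qd = 110 - 87 = 23 and qs = 4·87 - 110 = 238.
The quantity actually transacted is the short side, demand: 23.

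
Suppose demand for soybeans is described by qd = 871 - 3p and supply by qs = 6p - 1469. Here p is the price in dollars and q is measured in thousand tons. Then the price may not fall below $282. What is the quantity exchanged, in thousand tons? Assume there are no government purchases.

In a free market, 871 - 3p = 6p - 1469 gives the equilibrium p* = 260, q* = 91.
Since 282 > 260, the floor is binding.
At p = 282: qd = 871 - 3·282 = 25 and qs = 6·282 - 1469 = 223.
The quantity actually transacted is the short side, demand: 25.

25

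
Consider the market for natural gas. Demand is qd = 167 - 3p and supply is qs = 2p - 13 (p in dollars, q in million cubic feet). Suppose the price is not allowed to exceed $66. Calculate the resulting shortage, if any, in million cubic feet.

0

Without the control the market clears where 167 - 3p = 2p - 13, i.e. p* = 36 and q* = 59.
Since 66 is above p* = 36, the ceiling does not bind and the free-market outcome prevails.
Since the control does not bind, there is no shortage.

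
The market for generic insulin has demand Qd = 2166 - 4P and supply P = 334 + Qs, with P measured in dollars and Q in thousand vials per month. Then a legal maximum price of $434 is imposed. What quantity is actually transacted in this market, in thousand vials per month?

100

Rearranging supply gives Qs = P - 334. Setting quantity demanded equal to quantity supplied, 2166 - 4P = P - 334, gives P* = 500 and Q* = 166.
Since 434 < 500, the ceiling is binding.
At P = 434: Qd = 2166 - 4·434 = 430 and Qs = 434 - 334 = 100.
The quantity actually transacted is the short side, supply: 100.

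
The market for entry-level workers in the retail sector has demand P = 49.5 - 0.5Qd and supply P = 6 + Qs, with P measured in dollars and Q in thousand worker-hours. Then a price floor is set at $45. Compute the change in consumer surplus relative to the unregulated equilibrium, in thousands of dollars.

-190

Rearranging demand gives Qd = 99 - 2P; rearranging supply gives Qs = P - 6. Without the control the market clears where 99 - 2P = P - 6, i.e. P* = 35 and Q* = 29.
The floor of 45 is above the equilibrium price 35, so it binds.
At P = 45: Qd = 99 - 2·45 = 9 and Qs = 45 - 6 = 39.
Consumer surplus without the control is ½ · (49.5 - 35) · 29 = 210.25.
With the floor, consumers buy 9 units at 45, so CS = ½ · (49.5 - 45) · 9 = 20.25.
Change in consumer surplus = 20.25 - 210.25 = -190.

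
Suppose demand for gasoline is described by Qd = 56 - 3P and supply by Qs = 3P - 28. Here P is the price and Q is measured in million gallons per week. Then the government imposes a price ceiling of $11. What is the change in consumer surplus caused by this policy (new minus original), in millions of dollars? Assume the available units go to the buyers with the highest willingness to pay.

1.5

In a free market, 56 - 3P = 3P - 28 gives the equilibrium P* = 14, Q* = 14.
Since 11 < 14, the ceiling is binding.
At P = 11: Qd = 56 - 3·11 = 23 and Qs = 3·11 - 28 = 5.
Consumer surplus without the control is ½ · (56/3 - 14) · 14 = 98/3.
With the ceiling, 5 units are sold at 11 (assume they go to the highest-value buyers). The demand price at Q = 5 is 17, so CS = ½ · [(56/3 - 11) + (17 - 11)] · 5 = 205/6.
Change in consumer surplus = 205/6 - 98/3 = 1.5.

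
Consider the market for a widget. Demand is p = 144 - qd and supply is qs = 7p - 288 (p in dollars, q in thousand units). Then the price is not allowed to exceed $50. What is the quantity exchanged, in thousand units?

62

Rearranging demand gives qd = 144 - p. Setting quantity demanded equal to quantity supplied, 144 - p = 7p - 288, gives p* = 54 and q* = 90.
Since 50 < 54, the ceiling is binding.
At p = 50: qd = 144 - 50 = 94 and qs = 7·50 - 288 = 62.
The quantity actually transacted is the short side, supply: 62.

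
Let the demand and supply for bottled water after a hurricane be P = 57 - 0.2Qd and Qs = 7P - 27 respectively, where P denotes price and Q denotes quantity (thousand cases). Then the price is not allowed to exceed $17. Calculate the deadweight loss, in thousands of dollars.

680.4

Rearranging demand gives Qd = 285 - 5P. Setting quantity demanded equal to quantity supplied, 285 - 5P = 7P - 27, gives P* = 26 and Q* = 155.
Because the ceiling (17) lies below the market-clearing price, it is binding.
At P = 17: Qd = 285 - 5·17 = 200 and Qs = 7·17 - 27 = 92.
Quantity traded falls to 92. At Q = 92 the demand price is (285 - 92)/5 = 38.6 and the supply price is (27 + 92)/7 = 17.
Deadweight loss = ½ · (38.6 - 17) · (155 - 92) = ½ · 21.6 · 63 = 680.4.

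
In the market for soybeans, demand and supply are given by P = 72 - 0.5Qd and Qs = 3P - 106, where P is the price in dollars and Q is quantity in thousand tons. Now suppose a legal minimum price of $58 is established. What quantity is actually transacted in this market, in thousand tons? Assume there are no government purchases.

Rearranging demand gives Qd = 144 - 2P. Without the control the market clears where 144 - 2P = 3P - 106, i.e. P* = 50 and Q* = 44.
Since 58 > 50, the floor is binding.
At P = 58: Qd = 144 - 2·58 = 28 and Qs = 3·58 - 106 = 68.
The quantity actually transacted is the short side, demand: 28.

28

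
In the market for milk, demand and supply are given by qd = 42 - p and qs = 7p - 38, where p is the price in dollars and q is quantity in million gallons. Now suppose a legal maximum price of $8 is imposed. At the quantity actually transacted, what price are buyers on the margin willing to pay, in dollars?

24

Without the control the market clears where 42 - p = 7p - 38, i.e. p* = 10 and q* = 32.
Since 8 < 10, the ceiling is binding.
At p = 8: qd = 42 - 8 = 34 and qs = 7·8 - 38 = 18.
Only 18 units reach the market. On the demand curve, the marginal buyer's willingness to pay at q = 18 is (42 - 18) = 24.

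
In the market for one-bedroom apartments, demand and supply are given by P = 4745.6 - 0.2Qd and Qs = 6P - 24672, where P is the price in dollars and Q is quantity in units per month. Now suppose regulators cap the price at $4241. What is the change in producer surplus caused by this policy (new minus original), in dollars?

Rearranging demand gives Qd = 23728 - 5P. Equilibrium: 23728 - 5P = 6P - 24672, so 48400 = 11P and P* = 4400, Q* = 1728.
Since 4241 < 4400, the ceiling is binding.
At P = 4241: Qd = 23728 - 5·4241 = 2523 and Qs = 6·4241 - 24672 = 774.
Producer surplus without the control is ½ · (4400 - 4112) · 1728 = 248832.
With the ceiling, producers sell 774 units at 4241, so PS = ½ · (4241 - 4112) · 774 = 49923.
Change in producer surplus = 49923 - 248832 = -198909.

-198909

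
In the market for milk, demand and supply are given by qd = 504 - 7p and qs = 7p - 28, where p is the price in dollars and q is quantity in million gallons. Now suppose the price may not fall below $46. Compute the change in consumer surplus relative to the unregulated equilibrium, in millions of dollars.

-1680

Without the control the market clears where 504 - 7p = 7p - 28, i.e. p* = 38 and q* = 238.
Since 46 > 38, the floor is binding.
At p = 46: qd = 504 - 7·46 = 182 and qs = 7·46 - 28 = 294.
Consumer surplus without the control is ½ · (72 - 38) · 238 = 4046.
With the floor, consumers buy 182 units at 46, so CS = ½ · (72 - 46) · 182 = 2366.
Change in consumer surplus = 2366 - 4046 = -1680.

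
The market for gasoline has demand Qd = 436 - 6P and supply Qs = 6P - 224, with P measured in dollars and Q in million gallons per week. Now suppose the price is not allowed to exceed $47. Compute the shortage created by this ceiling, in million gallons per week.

In a free market, 436 - 6P = 6P - 224 gives the equilibrium P* = 55, Q* = 106.
Because the ceiling (47) lies below the market-clearing price, it is binding.
At P = 47: Qd = 436 - 6·47 = 154 and Qs = 6·47 - 224 = 58.
Shortage = Qd - Qs = 154 - 58 = 96.

96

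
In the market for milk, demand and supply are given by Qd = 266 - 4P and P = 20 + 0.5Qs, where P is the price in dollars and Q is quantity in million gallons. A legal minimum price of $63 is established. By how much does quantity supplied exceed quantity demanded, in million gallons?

Rearranging supply gives Qs = 2P - 40. In a free market, 266 - 4P = 2P - 40 gives the equilibrium P* = 51, Q* = 62.
Because the floor (63) lies above the market-clearing price, it is binding.
At P = 63: Qd = 266 - 4·63 = 14 and Qs = 2·63 - 40 = 86.
Surplus = Qs - Qd = 86 - 14 = 72.

72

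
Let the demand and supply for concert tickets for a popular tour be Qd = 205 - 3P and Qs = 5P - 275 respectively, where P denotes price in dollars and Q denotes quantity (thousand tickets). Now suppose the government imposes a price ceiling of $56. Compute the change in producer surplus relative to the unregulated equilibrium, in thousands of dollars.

Equilibrium: 205 - 3P = 5P - 275, so 480 = 8P and P* = 60, Q* = 25.
The ceiling of 56 is below the equilibrium price 60, so it binds.
At P = 56: Qd = 205 - 3·56 = 37 and Qs = 5·56 - 275 = 5.
Producer surplus without the control is ½ · (60 - 55) · 25 = 62.5.
With the ceiling, producers sell 5 units at 56, so PS = ½ · (56 - 55) · 5 = 2.5.
Change in producer surplus = 2.5 - 62.5 = -60.

-60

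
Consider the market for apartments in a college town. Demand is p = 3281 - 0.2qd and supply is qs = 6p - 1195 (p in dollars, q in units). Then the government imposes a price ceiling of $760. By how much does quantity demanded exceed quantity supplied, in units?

9240

Rearranging demand gives qd = 16405 - 5p. In a free market, 16405 - 5p = 6p - 1195 gives the equilibrium p* = 1600, q* = 8405.
The ceiling of 760 is below the equilibrium price 1600, so it binds.
At p = 760: qd = 16405 - 5·760 = 12605 and qs = 6·760 - 1195 = 3365.
Shortage = qd - qs = 12605 - 3365 = 9240.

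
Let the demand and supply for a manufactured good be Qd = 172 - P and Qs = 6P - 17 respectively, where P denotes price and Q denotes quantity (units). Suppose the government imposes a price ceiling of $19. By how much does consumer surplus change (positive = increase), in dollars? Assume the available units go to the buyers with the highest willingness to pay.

Without the control the market clears where 172 - P = 6P - 17, i.e. P* = 27 and Q* = 145.
Because the ceiling (19) lies below the market-clearing price, it is binding.
At P = 19: Qd = 172 - 19 = 153 and Qs = 6·19 - 17 = 97.
Consumer surplus without the control is ½ · (172 - 27) · 145 = 10512.5.
With the ceiling, 97 units are sold at 19 (assume they go to the highest-value buyers). The demand price at Q = 97 is 75, so CS = ½ · [(172 - 19) + (75 - 19)] · 97 = 10136.5.
Change in consumer surplus = 10136.5 - 10512.5 = -376.

-376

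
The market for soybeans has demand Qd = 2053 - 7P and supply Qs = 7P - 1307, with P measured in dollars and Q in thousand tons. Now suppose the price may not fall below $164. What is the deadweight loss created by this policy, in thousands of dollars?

Without the control the market clears where 2053 - 7P = 7P - 1307, i.e. P* = 240 and Q* = 373.
Since 164 is below P* = 240, the floor does not bind and the free-market outcome prevails.
Since the control does not bind, no trades are prevented and deadweight loss is zero.

0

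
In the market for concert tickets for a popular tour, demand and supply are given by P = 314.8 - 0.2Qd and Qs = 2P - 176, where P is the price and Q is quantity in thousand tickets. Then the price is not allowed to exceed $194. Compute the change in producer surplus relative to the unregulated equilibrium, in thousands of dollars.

-15008

Rearranging demand gives Qd = 1574 - 5P. In a free market, 1574 - 5P = 2P - 176 gives the equilibrium P* = 250, Q* = 324.
Because the ceiling (194) lies below the market-clearing price, it is binding.
At P = 194: Qd = 1574 - 5·194 = 604 and Qs = 2·194 - 176 = 212.
Producer surplus without the control is ½ · (250 - 88) · 324 = 26244.
With the ceiling, producers sell 212 units at 194, so PS = ½ · (194 - 88) · 212 = 11236.
Change in producer surplus = 11236 - 26244 = -15008.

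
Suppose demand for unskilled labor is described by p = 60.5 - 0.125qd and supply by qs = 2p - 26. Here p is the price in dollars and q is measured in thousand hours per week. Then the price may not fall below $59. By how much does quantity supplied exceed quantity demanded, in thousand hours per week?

Rearranging demand gives qd = 484 - 8p. Equilibrium: 484 - 8p = 2p - 26, so 510 = 10p and p* = 51, q* = 76.
The floor of 59 is above the equilibrium price 51, so it binds.
At p = 59: qd = 484 - 8·59 = 12 and qs = 2·59 - 26 = 92.
Surplus = qs - qd = 92 - 12 = 80.

80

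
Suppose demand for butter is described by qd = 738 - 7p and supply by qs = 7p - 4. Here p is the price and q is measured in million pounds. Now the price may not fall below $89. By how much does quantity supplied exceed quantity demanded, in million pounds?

504

Setting quantity demanded equal to quantity supplied, 738 - 7p = 7p - 4, gives p* = 53 and q* = 367.
The floor of 89 is above the equilibrium price 53, so it binds.
At p = 89: qd = 738 - 7·89 = 115 and qs = 7·89 - 4 = 619.
Surplus = qs - qd = 619 - 115 = 504.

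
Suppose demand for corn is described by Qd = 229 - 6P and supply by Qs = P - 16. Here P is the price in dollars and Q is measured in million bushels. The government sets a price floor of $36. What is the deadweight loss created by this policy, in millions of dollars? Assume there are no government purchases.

Without the control the market clears where 229 - 6P = P - 16, i.e. P* = 35 and Q* = 19.
The floor of 36 is above the equilibrium price 35, so it binds.
At P = 36: Qd = 229 - 6·36 = 13 and Qs = 36 - 16 = 20.
Quantity traded falls to 13. At Q = 13 the demand price is (229 - 13)/6 = 36 and the supply price is 16 + 13 = 29.
Deadweight loss = ½ · (36 - 29) · (19 - 13) = ½ · 7 · 6 = 21.

21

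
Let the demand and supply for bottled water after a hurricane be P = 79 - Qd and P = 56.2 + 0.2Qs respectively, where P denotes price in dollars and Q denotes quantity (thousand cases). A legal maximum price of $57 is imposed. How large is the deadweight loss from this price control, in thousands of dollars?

135

Rearranging demand gives Qd = 79 - P; rearranging supply gives Qs = 5P - 281. Setting quantity demanded equal to quantity supplied, 79 - P = 5P - 281, gives P* = 60 and Q* = 19.
Since 57 < 60, the ceiling is binding.
At P = 57: Qd = 79 - 57 = 22 and Qs = 5·57 - 281 = 4.
Quantity traded falls to 4. At Q = 4 the demand price is 79 - 4 = 75 and the supply price is (281 + 4)/5 = 57.
Deadweight loss = ½ · (75 - 57) · (19 - 4) = ½ · 18 · 15 = 135.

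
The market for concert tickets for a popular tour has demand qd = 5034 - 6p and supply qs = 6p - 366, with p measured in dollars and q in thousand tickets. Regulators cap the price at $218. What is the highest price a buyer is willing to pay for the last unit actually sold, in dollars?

682

Without the control the market clears where 5034 - 6p = 6p - 366, i.e. p* = 450 and q* = 2334.
Because the ceiling (218) lies below the market-clearing price, it is binding.
At p = 218: qd = 5034 - 6·218 = 3726 and qs = 6·218 - 366 = 942.
Only 942 units reach the market. On the demand curve, the marginal buyer's willingness to pay at q = 942 is (5034 - 942)/6 = 682.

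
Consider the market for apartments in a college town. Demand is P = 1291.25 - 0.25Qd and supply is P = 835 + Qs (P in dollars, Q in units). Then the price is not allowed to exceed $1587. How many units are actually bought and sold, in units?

Rearranging demand gives Qd = 5165 - 4P; rearranging supply gives Qs = P - 835. Setting quantity demanded equal to quantity supplied, 5165 - 4P = P - 835, gives P* = 1200 and Q* = 365.
Since 1587 is above P* = 1200, the ceiling does not bind and the free-market outcome prevails.

365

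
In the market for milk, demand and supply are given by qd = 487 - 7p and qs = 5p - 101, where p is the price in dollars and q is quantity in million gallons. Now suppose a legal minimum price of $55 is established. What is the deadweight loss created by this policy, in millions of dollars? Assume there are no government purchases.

In a free market, 487 - 7p = 5p - 101 gives the equilibrium p* = 49, q* = 144.
Since 55 > 49, the floor is binding.
At p = 55: qd = 487 - 7·55 = 102 and qs = 5·55 - 101 = 174.
Quantity traded falls to 102. At q = 102 the demand price is (487 - 102)/7 = 55 and the supply price is (101 + 102)/5 = 40.6.
Deadweight loss = ½ · (55 - 40.6) · (144 - 102) = ½ · 14.4 · 42 = 302.4.

302.4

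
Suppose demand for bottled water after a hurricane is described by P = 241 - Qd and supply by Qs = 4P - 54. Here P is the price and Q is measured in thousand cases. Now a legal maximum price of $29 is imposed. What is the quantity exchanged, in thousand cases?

Rearranging demand gives Qd = 241 - P. In a free market, 241 - P = 4P - 54 gives the equilibrium P* = 59, Q* = 182.
Since 29 < 59, the ceiling is binding.
At P = 29: Qd = 241 - 29 = 212 and Qs = 4·29 - 54 = 62.
The quantity actually transacted is the short side, supply: 62.

62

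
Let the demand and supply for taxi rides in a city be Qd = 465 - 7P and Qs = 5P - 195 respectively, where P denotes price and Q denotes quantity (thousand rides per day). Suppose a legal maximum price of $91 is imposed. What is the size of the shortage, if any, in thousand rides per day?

In a free market, 465 - 7P = 5P - 195 gives the equilibrium P* = 55, Q* = 80.
The ceiling of 91 is above the equilibrium price 55, so it is not binding; the market clears at P* = 55, Q* = 80.
Since the control does not bind, there is no shortage.

0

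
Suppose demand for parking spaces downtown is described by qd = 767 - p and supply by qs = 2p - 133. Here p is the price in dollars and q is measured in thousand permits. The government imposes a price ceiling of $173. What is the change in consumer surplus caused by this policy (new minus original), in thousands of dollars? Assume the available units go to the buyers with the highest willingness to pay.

-5207

In a free market, 767 - p = 2p - 133 gives the equilibrium p* = 300, q* = 467.
Since 173 < 300, the ceiling is binding.
At p = 173: qd = 767 - 173 = 594 and qs = 2·173 - 133 = 213.
Consumer surplus without the control is ½ · (767 - 300) · 467 = 109044.5.
With the ceiling, 213 units are sold at 173 (assume they go to the highest-value buyers). The demand price at q = 213 is 554, so CS = ½ · [(767 - 173) + (554 - 173)] · 213 = 103837.5.
Change in consumer surplus = 103837.5 - 109044.5 = -5207.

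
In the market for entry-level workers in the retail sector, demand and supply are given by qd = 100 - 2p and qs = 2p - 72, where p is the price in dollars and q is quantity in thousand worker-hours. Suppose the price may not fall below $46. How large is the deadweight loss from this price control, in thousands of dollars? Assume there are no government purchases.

18

In a free market, 100 - 2p = 2p - 72 gives the equilibrium p* = 43, q* = 14.
Since 46 > 43, the floor is binding.
At p = 46: qd = 100 - 2·46 = 8 and qs = 2·46 - 72 = 20.
Quantity traded falls to 8. At q = 8 the demand price is (100 - 8)/2 = 46 and the supply price is (72 + 8)/2 = 40.
Deadweight loss = ½ · (46 - 40) · (14 - 8) = ½ · 6 · 6 = 18.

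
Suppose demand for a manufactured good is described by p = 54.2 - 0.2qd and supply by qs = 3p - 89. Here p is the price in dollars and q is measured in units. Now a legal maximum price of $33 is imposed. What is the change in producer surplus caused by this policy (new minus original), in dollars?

-336

Rearranging demand gives qd = 271 - 5p. In a free market, 271 - 5p = 3p - 89 gives the equilibrium p* = 45, q* = 46.
Since 33 < 45, the ceiling is binding.
At p = 33: qd = 271 - 5·33 = 106 and qs = 3·33 - 89 = 10.
Producer surplus without the control is ½ · (45 - 89/3) · 46 = 1058/3.
With the ceiling, producers sell 10 units at 33, so PS = ½ · (33 - 89/3) · 10 = 50/3.
Change in producer surplus = 50/3 - 1058/3 = -336.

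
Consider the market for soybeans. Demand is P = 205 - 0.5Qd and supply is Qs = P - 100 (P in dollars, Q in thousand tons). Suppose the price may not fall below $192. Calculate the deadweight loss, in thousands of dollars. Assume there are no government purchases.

1452

Rearranging demand gives Qd = 410 - 2P. In a free market, 410 - 2P = P - 100 gives the equilibrium P* = 170, Q* = 70.
Since 192 > 170, the floor is binding.
At P = 192: Qd = 410 - 2·192 = 26 and Qs = 192 - 100 = 92.
Quantity traded falls to 26. At Q = 26 the demand price is (410 - 26)/2 = 192 and the supply price is 100 + 26 = 126.
Deadweight loss = ½ · (192 - 126) · (70 - 26) = ½ · 66 · 44 = 1452.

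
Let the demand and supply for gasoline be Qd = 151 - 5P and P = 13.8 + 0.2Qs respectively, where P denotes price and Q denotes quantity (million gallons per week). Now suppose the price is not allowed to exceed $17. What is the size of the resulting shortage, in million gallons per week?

50

Rearranging supply gives Qs = 5P - 69. Setting quantity demanded equal to quantity supplied, 151 - 5P = 5P - 69, gives P* = 22 and Q* = 41.
The ceiling of 17 is below the equilibrium price 22, so it binds.
At P = 17: Qd = 151 - 5·17 = 66 and Qs = 5·17 - 69 = 16.
Shortage = Qd - Qs = 66 - 16 = 50.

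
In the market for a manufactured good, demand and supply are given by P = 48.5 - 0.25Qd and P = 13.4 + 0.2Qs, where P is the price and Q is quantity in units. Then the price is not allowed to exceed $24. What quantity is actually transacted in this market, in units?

Rearranging demand gives Qd = 194 - 4P; rearranging supply gives Qs = 5P - 67. Equilibrium: 194 - 4P = 5P - 67, so 261 = 9P and P* = 29, Q* = 78.
Since 24 < 29, the ceiling is binding.
At P = 24: Qd = 194 - 4·24 = 98 and Qs = 5·24 - 67 = 53.
The quantity actually transacted is the short side, supply: 53.

53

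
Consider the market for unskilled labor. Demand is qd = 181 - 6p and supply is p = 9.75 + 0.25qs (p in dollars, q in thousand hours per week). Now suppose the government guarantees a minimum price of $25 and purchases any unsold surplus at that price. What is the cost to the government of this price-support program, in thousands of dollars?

750

Rearranging supply gives qs = 4p - 39. Equilibrium: 181 - 6p = 4p - 39, so 220 = 10p and p* = 22, q* = 49.
The floor of 25 is above the equilibrium price 22, so it binds.
At p = 25: qd = 181 - 6·25 = 31 and qs = 4·25 - 39 = 61.
Surplus = qs - qd = 30.
Government expenditure = surplus × support price = 30 × 25 = 750.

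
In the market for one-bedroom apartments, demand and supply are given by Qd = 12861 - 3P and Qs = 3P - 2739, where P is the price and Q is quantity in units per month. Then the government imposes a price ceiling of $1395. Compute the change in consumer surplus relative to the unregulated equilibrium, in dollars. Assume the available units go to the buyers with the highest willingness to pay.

-435607.5

Equilibrium: 12861 - 3P = 3P - 2739, so 15600 = 6P and P* = 2600, Q* = 5061.
Because the ceiling (1395) lies below the market-clearing price, it is binding.
At P = 1395: Qd = 12861 - 3·1395 = 8676 and Qs = 3·1395 - 2739 = 1446.
Consumer surplus without the control is ½ · (4287 - 2600) · 5061 = 4268953.5.
With the ceiling, 1446 units are sold at 1395 (assume they go to the highest-value buyers). The demand price at Q = 1446 is 3805, so CS = ½ · [(4287 - 1395) + (3805 - 1395)] · 1446 = 3833346.
Change in consumer surplus = 3833346 - 4268953.5 = -435607.5.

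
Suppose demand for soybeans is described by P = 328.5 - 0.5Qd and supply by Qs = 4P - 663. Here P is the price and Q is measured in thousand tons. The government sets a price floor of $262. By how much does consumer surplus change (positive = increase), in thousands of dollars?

-7350

Rearranging demand gives Qd = 657 - 2P. Equilibrium: 657 - 2P = 4P - 663, so 1320 = 6P and P* = 220, Q* = 217.
Since 262 > 220, the floor is binding.
At P = 262: Qd = 657 - 2·262 = 133 and Qs = 4·262 - 663 = 385.
Consumer surplus without the control is ½ · (328.5 - 220) · 217 = 11772.25.
With the floor, consumers buy 133 units at 262, so CS = ½ · (328.5 - 262) · 133 = 4422.25.
Change in consumer surplus = 4422.25 - 11772.25 = -7350.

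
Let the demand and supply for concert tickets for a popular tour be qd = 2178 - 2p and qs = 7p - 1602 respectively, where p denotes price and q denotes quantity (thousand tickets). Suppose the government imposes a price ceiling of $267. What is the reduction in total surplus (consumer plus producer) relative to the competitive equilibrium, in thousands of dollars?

368691.75

In a free market, 2178 - 2p = 7p - 1602 gives the equilibrium p* = 420, q* = 1338.
Since 267 < 420, the ceiling is binding.
At p = 267: qd = 2178 - 2·267 = 1644 and qs = 7·267 - 1602 = 267.
Quantity traded falls to 267. At q = 267 the demand price is (2178 - 267)/2 = 955.5 and the supply price is (1602 + 267)/7 = 267.
Deadweight loss = ½ · (955.5 - 267) · (1338 - 267) = ½ · 688.5 · 1071 = 368691.75.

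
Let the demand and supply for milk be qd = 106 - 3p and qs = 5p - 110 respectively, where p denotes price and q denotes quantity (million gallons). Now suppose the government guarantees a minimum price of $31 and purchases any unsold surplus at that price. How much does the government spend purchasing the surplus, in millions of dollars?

992

Equilibrium: 106 - 3p = 5p - 110, so 216 = 8p and p* = 27, q* = 25.
Since 31 > 27, the floor is binding.
At p = 31: qd = 106 - 3·31 = 13 and qs = 5·31 - 110 = 45.
Surplus = qs - qd = 32.
Government expenditure = surplus × support price = 32 × 31 = 992.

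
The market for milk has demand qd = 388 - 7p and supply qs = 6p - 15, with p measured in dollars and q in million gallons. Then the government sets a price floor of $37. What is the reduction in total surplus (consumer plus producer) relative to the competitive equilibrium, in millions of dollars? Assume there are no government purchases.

Without the control the market clears where 388 - 7p = 6p - 15, i.e. p* = 31 and q* = 171.
Since 37 > 31, the floor is binding.
At p = 37: qd = 388 - 7·37 = 129 and qs = 6·37 - 15 = 207.
Quantity traded falls to 129. At q = 129 the demand price is (388 - 129)/7 = 37 and the supply price is (15 + 129)/6 = 24.
Deadweight loss = ½ · (37 - 24) · (171 - 129) = ½ · 13 · 42 = 273.

273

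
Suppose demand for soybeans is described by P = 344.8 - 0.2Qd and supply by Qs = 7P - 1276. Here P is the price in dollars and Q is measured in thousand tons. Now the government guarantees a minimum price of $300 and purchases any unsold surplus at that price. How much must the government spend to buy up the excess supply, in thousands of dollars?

180000

Rearranging demand gives Qd = 1724 - 5P. Setting quantity demanded equal to quantity supplied, 1724 - 5P = 7P - 1276, gives P* = 250 and Q* = 474.
Because the floor (300) lies above the market-clearing price, it is binding.
At P = 300: Qd = 1724 - 5·300 = 224 and Qs = 7·300 - 1276 = 824.
Surplus = Qs - Qd = 600.
Government expenditure = surplus × support price = 600 × 300 = 180000.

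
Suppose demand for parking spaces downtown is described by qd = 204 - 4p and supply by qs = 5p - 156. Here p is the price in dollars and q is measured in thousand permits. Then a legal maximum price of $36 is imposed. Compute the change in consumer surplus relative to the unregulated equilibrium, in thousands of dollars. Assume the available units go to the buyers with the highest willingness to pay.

Setting quantity demanded equal to quantity supplied, 204 - 4p = 5p - 156, gives p* = 40 and q* = 44.
Since 36 < 40, the ceiling is binding.
At p = 36: qd = 204 - 4·36 = 60 and qs = 5·36 - 156 = 24.
Consumer surplus without the control is ½ · (51 - 40) · 44 = 242.
With the ceiling, 24 units are sold at 36 (assume they go to the highest-value buyers). The demand price at q = 24 is 45, so CS = ½ · [(51 - 36) + (45 - 36)] · 24 = 288.
Change in consumer surplus = 288 - 242 = 46.

46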